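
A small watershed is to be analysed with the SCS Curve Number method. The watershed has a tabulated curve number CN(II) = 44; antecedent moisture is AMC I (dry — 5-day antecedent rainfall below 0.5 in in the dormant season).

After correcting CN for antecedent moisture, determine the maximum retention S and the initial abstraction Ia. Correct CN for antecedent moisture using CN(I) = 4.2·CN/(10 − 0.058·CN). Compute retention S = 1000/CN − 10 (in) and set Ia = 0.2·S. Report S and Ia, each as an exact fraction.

S = 1000/33 in ≈ 30.303 in; Ia = 200/33 in ≈ 6.061 in

CN(I) from CN(II)=44: (4.2·44)/(10 − 0.058·44) = 3300/133 ≈ 24.812
Retention S: 1000/CN − 10 with CN=24.812 → S = 1000/33 ≈ 30.303 in
Initial abstraction Ia = S/5 = (1000/33)/5 = 200/33 ≈ 6.061 in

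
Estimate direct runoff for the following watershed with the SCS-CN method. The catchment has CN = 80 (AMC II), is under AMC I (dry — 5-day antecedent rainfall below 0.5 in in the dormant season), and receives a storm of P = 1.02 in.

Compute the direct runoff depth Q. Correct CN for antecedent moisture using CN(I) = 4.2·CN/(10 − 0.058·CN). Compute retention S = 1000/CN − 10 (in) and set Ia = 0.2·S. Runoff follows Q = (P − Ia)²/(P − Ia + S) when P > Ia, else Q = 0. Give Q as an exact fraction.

Dry (AMC I): CN(I) = 4.2·80/(10 − 0.058·80) = 336/(134/25) = 4200/67 ≈ 62.687
Retention S: 1000/CN − 10 with CN=62.687 → S = 125/21 ≈ 5.952 in
Ia = 0.2S: 0.2·5.952 = 1.190 in (exactly 25/21)
P = 1.020 ≤ Ia = 1.190 in: entire storm abstracted, Q = 0.

Q = 0 in ≈ 0.000 in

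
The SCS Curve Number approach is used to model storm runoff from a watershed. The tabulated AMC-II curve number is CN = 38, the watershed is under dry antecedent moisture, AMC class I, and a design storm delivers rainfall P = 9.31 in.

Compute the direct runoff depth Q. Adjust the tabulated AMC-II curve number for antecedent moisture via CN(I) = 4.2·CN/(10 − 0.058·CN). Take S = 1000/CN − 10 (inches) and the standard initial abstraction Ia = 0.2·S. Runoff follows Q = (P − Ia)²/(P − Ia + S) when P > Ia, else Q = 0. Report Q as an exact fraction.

Dry (AMC I): CN(I) = 4.2·38/(10 − 0.058·38) = (798/5)/(1949/250) = 39900/1949 ≈ 20.472
S = 1000/(39900/1949) − 10 = 15500/399 in ≈ 38.847 in
Ia = 0.2·(15500/399) = 3100/399 in ≈ 7.769 in
Excess rainfall: 9.310 − 7.769 = 1.541 in; P > Ia so Q > 0
Q = (61469/39900)²/((61469/39900) + 15500/399) = (3778437961/1592010000)/(1611469/39900) = 3778437961/64297613100 in ≈ 0.059 in

Q = 3778437961/64297613100 in ≈ 0.059 in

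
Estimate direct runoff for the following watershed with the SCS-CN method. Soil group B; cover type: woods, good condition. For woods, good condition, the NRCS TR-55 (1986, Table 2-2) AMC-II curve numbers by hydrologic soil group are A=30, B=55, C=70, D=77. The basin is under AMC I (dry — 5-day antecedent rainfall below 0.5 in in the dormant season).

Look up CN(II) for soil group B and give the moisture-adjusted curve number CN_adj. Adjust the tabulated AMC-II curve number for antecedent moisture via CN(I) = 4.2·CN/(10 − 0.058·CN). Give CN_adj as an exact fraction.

CN_adj = 7700/227 ≈ 33.921

NRCS table: woods, good condition, soil group B → CN(II) = 55
Adjust CN=55 to AMC I: 4.2·55/(10 − 0.058·55) → 231 ÷ (681/100) = 7700/227 ≈ 33.921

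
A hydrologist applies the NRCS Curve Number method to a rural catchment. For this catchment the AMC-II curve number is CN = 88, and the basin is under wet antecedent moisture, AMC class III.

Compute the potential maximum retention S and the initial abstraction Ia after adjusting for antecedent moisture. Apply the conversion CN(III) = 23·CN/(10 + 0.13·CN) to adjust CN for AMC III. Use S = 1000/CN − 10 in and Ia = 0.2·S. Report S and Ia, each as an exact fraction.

S = 150/253 in ≈ 0.593 in; Ia = 30/253 in ≈ 0.119 in

Adjust CN=88 to AMC III: 23·88/(10 + 0.13·88) → 2024 ÷ (536/25) = 6325/67 ≈ 94.403
Retention S: 1000/CN − 10 with CN=94.403 → S = 150/253 ≈ 0.593 in
Ia = 0.2·(150/253) = 30/253 in ≈ 0.119 in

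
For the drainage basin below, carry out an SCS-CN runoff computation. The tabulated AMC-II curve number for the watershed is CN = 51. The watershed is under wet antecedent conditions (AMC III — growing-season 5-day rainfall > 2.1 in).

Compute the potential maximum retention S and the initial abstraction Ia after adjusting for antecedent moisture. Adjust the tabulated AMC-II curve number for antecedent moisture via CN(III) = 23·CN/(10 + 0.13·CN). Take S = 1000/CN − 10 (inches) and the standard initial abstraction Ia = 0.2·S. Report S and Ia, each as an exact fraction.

Adjust CN=51 to AMC III: 23·51/(10 + 0.13·51) → 1173 ÷ (1663/100) = 117300/1663 ≈ 70.535
S = 1000/(117300/1663) − 10 = 4900/1173 in ≈ 4.177 in
Initial abstraction Ia = S/5 = (4900/1173)/5 = 980/1173 ≈ 0.835 in

S = 4900/1173 in ≈ 4.177 in; Ia = 980/1173 in ≈ 0.835 in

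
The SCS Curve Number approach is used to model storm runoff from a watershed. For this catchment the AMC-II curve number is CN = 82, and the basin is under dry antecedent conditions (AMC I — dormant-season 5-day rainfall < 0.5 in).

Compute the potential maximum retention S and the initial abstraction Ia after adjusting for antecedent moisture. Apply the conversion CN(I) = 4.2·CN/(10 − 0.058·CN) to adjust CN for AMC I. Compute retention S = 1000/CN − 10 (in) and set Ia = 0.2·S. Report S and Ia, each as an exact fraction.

S = 1500/287 in ≈ 5.226 in; Ia = 300/287 in ≈ 1.045 in

Dry (AMC I): CN(I) = 4.2·82/(10 − 0.058·82) = (1722/5)/(1311/250) = 28700/437 ≈ 65.675
Max retention: S = 1000/(28700/437) − 10 = 1500/287 in (≈ 5.226 in)
Ia = 0.2·(1500/287) = 300/287 in ≈ 1.045 in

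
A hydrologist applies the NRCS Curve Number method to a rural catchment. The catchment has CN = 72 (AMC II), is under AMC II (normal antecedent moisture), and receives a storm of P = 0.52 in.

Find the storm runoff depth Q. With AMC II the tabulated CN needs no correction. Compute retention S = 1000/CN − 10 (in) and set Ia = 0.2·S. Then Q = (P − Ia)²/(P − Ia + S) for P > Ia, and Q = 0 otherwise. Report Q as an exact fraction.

Average conditions: CN = 72 (no AMC adjustment).
Retention S: 1000/CN − 10 with CN=72.000 → S = 35/9 ≈ 3.889 in
Ia = 0.2·(35/9) = 7/9 in ≈ 0.778 in
P = 0.520 ≤ Ia = 0.778 in: entire storm abstracted, Q = 0.

Q = 0 in ≈ 0.000 in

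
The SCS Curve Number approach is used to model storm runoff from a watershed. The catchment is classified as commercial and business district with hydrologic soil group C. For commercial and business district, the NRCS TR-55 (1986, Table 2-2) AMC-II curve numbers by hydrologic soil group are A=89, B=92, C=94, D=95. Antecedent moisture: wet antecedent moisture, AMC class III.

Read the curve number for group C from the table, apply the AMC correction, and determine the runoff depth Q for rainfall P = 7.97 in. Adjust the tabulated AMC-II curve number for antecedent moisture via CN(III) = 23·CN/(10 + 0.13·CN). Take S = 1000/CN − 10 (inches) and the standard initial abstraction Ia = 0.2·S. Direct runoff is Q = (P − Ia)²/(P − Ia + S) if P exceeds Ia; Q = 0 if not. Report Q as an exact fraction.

NRCS table: commercial and business district, soil group C → CN(II) = 94
Wet (AMC III): CN(III) = 23·94/(10 + 0.13·94) = 2162/(1111/50) = 108100/1111 ≈ 97.300
S = 1000/(108100/1111) − 10 = 300/1081 in ≈ 0.278 in
Ia = 0.2·(300/1081) = 60/1081 in ≈ 0.056 in
P − Ia = 7.970 − 0.056 = 855557/108100 ≈ 7.914 in (> 0, runoff occurs)
Q = (855557/108100)²/((855557/108100) + 300/1081) = (731977780249/11685610000)/(885557/108100) = 731977780249/95728711700 in ≈ 7.646 in

Q = 731977780249/95728711700 in ≈ 7.646 in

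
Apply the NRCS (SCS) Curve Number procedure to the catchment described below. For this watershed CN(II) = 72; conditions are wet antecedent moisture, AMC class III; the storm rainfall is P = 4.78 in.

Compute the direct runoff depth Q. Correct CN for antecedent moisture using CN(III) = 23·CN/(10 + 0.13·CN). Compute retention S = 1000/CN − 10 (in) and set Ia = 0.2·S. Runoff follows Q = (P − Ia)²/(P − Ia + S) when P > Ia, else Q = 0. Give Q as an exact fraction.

Q = 2113516729/656945550 in ≈ 3.217 in

CN(III) from CN(II)=72: (23·72)/(10 + 0.13·72) = 10350/121 ≈ 85.537
Max retention: S = 1000/(10350/121) − 10 = 350/207 in (≈ 1.691 in)
Ia = 0.2·(350/207) = 70/207 in ≈ 0.338 in
P − Ia = 4.780 − 0.338 = 45973/10350 ≈ 4.442 in (> 0, runoff occurs)
Q: (45973/10350)² ÷ (63473/10350) = 2113516729/656945550 in (≈ 3.217 in)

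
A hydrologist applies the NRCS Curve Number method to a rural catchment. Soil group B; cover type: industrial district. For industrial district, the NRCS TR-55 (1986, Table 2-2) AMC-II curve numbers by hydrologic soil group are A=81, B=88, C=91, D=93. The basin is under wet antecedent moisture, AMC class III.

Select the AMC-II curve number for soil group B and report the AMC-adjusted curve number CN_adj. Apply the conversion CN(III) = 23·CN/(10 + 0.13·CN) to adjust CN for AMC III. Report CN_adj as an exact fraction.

CN_adj = 6325/67 ≈ 94.403

NRCS table: industrial district, soil group B → CN(II) = 88
Wet (AMC III): CN(III) = 23·88/(10 + 0.13·88) = 2024/(536/25) = 6325/67 ≈ 94.403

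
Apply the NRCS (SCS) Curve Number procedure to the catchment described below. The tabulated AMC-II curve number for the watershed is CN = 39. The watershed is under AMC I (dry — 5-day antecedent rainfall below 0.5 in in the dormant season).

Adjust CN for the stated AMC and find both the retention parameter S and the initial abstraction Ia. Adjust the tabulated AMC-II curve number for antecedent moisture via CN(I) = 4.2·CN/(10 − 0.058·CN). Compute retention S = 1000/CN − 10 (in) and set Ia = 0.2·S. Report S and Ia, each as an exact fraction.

CN(I) from CN(II)=39: (4.2·39)/(10 − 0.058·39) = 81900/3869 ≈ 21.168
S = 1000/(81900/3869) − 10 = 30500/819 in ≈ 37.241 in
Ia = 0.2·(30500/819) = 6100/819 in ≈ 7.448 in

S = 30500/819 in ≈ 37.241 in; Ia = 6100/819 in ≈ 7.448 in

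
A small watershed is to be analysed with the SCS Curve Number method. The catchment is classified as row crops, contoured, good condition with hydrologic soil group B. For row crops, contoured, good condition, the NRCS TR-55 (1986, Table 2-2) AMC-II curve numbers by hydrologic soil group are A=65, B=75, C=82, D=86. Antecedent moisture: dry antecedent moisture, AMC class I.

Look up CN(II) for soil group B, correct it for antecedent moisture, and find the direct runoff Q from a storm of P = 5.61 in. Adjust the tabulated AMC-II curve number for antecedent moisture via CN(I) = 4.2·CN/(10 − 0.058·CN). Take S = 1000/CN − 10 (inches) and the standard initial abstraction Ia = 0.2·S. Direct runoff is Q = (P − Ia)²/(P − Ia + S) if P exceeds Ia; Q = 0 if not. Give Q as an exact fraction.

Q = 642267649/474660900 in ≈ 1.353 in

NRCS table: row crops, contoured, good condition, soil group B → CN(II) = 75
Adjust CN=75 to AMC I: 4.2·75/(10 − 0.058·75) → 315 ÷ (113/20) = 6300/113 ≈ 55.752
S = 1000/(6300/113) − 10 = 500/63 in ≈ 7.937 in
Ia = 0.2·(500/63) = 100/63 in ≈ 1.587 in
Excess rainfall: 5.610 − 1.587 = 4.023 in; P > Ia so Q > 0
Q = (25343/6300)²/((25343/6300) + 500/63) = (642267649/39690000)/(75343/6300) = 642267649/474660900 in ≈ 1.353 in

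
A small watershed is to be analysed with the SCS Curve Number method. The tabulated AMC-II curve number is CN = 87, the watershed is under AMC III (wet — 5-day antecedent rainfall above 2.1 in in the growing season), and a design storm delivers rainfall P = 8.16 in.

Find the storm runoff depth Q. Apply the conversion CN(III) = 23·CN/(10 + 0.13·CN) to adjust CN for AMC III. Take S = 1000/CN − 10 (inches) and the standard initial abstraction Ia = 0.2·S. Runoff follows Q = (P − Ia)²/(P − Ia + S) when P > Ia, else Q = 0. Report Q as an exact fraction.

Q = 40341525904/5430263775 in ≈ 7.429 in

CN(III) from CN(II)=87: (23·87)/(10 + 0.13·87) = 200100/2131 ≈ 93.900
Max retention: S = 1000/(200100/2131) − 10 = 1300/2001 in (≈ 0.650 in)
Ia = 0.2S: 0.2·0.650 = 0.130 in (exactly 260/2001)
P − Ia = 8.160 − 0.130 = 401704/50025 ≈ 8.030 in (> 0, runoff occurs)
Q = (401704/50025)²/((401704/50025) + 1300/2001) = (161366103616/2502500625)/(434204/50025) = 40341525904/5430263775 in ≈ 7.429 in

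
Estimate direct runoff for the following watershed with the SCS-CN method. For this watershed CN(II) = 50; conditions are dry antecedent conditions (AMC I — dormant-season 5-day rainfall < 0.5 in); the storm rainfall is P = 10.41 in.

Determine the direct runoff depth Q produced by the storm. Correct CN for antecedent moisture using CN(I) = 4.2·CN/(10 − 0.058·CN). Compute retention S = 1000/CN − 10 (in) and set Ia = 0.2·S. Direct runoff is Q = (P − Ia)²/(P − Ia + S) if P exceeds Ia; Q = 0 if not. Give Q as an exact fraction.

Q = 140683321/129908100 in ≈ 1.083 in

Dry (AMC I): CN(I) = 4.2·50/(10 − 0.058·50) = 210/(71/10) = 2100/71 ≈ 29.577
Max retention: S = 1000/(2100/71) − 10 = 500/21 in (≈ 23.810 in)
Initial abstraction Ia = S/5 = (500/21)/5 = 100/21 ≈ 4.762 in
Since P=10.410 > Ia=4.762: effective rainfall P−Ia = 11861/2100 in
Q = (11861/2100)²/((11861/2100) + 500/21) = (140683321/4410000)/(61861/2100) = 140683321/129908100 in ≈ 1.083 in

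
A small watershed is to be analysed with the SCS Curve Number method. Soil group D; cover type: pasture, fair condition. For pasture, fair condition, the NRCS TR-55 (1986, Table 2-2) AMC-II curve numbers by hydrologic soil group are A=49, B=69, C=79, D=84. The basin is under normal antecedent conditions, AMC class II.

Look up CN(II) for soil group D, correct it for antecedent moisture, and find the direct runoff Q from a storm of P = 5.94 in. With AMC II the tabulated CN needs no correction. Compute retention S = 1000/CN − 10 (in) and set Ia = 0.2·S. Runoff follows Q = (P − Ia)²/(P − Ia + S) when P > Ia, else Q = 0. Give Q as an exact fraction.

NRCS table: pasture, fair condition, soil group D → CN(II) = 84
AMC II — tabulated CN = 84 applies directly.
Retention S: 1000/CN − 10 with CN=84.000 → S = 40/21 ≈ 1.905 in
Ia = 0.2·(40/21) = 8/21 in ≈ 0.381 in
Excess rainfall: 5.940 − 0.381 = 5.559 in; P > Ia so Q > 0
Runoff Q = (P−Ia)²/(P−Ia+S) = (5.559)²/(5.559+1.905) = 34070569/8228850 ≈ 4.140 in

Q = 34070569/8228850 in ≈ 4.140 in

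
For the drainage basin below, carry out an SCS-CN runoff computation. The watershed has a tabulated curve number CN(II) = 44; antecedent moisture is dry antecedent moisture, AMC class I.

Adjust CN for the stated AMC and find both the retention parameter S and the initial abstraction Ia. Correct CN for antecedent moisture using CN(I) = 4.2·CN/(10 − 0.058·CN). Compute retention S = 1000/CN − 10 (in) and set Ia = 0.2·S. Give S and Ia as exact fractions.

S = 1000/33 in ≈ 30.303 in; Ia = 200/33 in ≈ 6.061 in

Adjust CN=44 to AMC I: 4.2·44/(10 − 0.058·44) → (924/5) ÷ (931/125) = 3300/133 ≈ 24.812
S = 1000/(3300/133) − 10 = 1000/33 in ≈ 30.303 in
Initial abstraction Ia = S/5 = (1000/33)/5 = 200/33 ≈ 6.061 in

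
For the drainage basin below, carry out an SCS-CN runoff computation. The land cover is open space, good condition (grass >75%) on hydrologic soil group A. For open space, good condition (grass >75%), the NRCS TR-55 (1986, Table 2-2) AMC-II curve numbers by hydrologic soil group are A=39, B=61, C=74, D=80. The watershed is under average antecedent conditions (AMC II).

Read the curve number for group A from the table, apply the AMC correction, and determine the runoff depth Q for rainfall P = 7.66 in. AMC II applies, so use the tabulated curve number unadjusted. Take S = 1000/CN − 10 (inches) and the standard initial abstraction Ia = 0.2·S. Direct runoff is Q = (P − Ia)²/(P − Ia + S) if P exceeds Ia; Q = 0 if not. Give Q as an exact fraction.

Q = 78092569/76707150 in ≈ 1.018 in

NRCS table: open space, good condition (grass >75%), soil group A → CN(II) = 39
AMC II — tabulated CN = 39 applies directly.
Retention S: 1000/CN − 10 with CN=39.000 → S = 610/39 ≈ 15.641 in
Initial abstraction Ia = S/5 = (610/39)/5 = 122/39 ≈ 3.128 in
Excess rainfall: 7.660 − 3.128 = 4.532 in; P > Ia so Q > 0
Q: (8837/1950)² ÷ (39337/1950) = 78092569/76707150 in (≈ 1.018 in)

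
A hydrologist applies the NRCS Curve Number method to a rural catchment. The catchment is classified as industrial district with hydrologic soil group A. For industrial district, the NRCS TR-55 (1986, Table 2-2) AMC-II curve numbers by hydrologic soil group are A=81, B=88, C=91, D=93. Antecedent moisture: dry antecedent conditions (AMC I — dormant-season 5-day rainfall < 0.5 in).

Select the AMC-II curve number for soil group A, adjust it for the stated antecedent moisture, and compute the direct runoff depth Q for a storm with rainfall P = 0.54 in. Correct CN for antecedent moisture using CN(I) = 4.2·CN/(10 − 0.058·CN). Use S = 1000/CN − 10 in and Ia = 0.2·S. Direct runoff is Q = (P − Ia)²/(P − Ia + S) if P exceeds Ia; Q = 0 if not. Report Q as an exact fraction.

Q = 0 in ≈ 0.000 in

NRCS table: industrial district, soil group A → CN(II) = 81
Adjust CN=81 to AMC I: 4.2·81/(10 − 0.058·81) → (1701/5) ÷ (2651/500) = 170100/2651 ≈ 64.164
Max retention: S = 1000/(170100/2651) − 10 = 9500/1701 in (≈ 5.585 in)
Ia = 0.2·(9500/1701) = 1900/1701 in ≈ 1.117 in
P = 0.540 ≤ Ia = 1.117 in: entire storm abstracted, Q = 0.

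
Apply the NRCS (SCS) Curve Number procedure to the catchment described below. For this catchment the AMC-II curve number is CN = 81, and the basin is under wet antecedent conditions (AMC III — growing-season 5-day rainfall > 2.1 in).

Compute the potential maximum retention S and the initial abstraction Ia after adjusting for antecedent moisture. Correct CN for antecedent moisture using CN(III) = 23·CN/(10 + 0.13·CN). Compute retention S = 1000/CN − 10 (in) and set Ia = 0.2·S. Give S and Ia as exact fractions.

Adjust CN=81 to AMC III: 23·81/(10 + 0.13·81) → 1863 ÷ (2053/100) = 186300/2053 ≈ 90.745
S = 1000/(186300/2053) − 10 = 1900/1863 in ≈ 1.020 in
Ia = 0.2·(1900/1863) = 380/1863 in ≈ 0.204 in

S = 1900/1863 in ≈ 1.020 in; Ia = 380/1863 in ≈ 0.204 in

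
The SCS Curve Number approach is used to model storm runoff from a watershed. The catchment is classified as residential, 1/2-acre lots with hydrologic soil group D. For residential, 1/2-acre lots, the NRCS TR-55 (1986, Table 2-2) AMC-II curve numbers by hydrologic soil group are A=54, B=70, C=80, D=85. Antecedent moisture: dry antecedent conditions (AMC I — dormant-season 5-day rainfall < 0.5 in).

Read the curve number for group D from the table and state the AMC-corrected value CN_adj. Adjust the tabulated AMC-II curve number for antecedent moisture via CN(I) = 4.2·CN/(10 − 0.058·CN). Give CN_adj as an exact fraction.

NRCS table: residential, 1/2-acre lots, soil group D → CN(II) = 85
Dry (AMC I): CN(I) = 4.2·85/(10 − 0.058·85) = 357/(507/100) = 11900/169 ≈ 70.414

CN_adj = 11900/169 ≈ 70.414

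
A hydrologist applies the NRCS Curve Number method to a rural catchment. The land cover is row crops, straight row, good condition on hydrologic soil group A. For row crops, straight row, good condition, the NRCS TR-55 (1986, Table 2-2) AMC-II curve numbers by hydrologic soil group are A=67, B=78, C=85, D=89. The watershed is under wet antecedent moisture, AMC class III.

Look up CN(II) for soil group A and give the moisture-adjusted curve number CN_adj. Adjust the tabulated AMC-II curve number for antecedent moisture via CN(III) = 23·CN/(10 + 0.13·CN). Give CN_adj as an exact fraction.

NRCS table: row crops, straight row, good condition, soil group A → CN(II) = 67
CN(III) from CN(II)=67: (23·67)/(10 + 0.13·67) = 154100/1871 ≈ 82.362

CN_adj = 154100/1871 ≈ 82.362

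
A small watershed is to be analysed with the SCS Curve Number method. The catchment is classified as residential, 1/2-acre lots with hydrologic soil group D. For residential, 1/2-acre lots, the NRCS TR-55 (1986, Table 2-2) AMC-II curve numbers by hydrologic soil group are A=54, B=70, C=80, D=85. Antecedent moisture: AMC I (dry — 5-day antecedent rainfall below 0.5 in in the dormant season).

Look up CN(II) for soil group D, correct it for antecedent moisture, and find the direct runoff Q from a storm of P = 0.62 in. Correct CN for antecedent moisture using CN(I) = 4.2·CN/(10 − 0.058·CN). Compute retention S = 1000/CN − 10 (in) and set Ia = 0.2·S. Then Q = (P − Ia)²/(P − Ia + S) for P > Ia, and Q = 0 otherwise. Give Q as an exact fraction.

NRCS table: residential, 1/2-acre lots, soil group D → CN(II) = 85
CN(I) from CN(II)=85: (4.2·85)/(10 − 0.058·85) = 11900/169 ≈ 70.414
Max retention: S = 1000/(11900/169) − 10 = 500/119 in (≈ 4.202 in)
Initial abstraction Ia = S/5 = (500/119)/5 = 100/119 ≈ 0.840 in
P = 0.620 ≤ Ia = 0.840 in: entire storm abstracted, Q = 0.

Q = 0 in ≈ 0.000 in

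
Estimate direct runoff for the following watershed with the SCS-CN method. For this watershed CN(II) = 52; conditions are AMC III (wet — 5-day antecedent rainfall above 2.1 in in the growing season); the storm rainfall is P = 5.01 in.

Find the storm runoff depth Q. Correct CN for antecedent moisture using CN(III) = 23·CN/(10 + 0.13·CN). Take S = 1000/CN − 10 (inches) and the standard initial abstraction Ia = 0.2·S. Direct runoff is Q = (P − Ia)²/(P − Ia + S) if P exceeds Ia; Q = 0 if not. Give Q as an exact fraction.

Q = 1758376489/816598900 in ≈ 2.153 in

Wet (AMC III): CN(III) = 23·52/(10 + 0.13·52) = 1196/(419/25) = 29900/419 ≈ 71.360
S = 1000/(29900/419) − 10 = 1200/299 in ≈ 4.013 in
Ia = 0.2·(1200/299) = 240/299 in ≈ 0.803 in
Excess rainfall: 5.010 − 0.803 = 4.207 in; P > Ia so Q > 0
Q: (125799/29900)² ÷ (245799/29900) = 1758376489/816598900 in (≈ 2.153 in)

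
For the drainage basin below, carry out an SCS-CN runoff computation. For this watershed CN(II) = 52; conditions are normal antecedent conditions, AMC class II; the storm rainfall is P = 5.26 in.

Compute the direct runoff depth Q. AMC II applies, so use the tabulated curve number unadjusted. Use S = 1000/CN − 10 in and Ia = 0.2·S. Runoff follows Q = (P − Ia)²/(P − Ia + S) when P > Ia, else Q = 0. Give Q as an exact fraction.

Q = 4923961/5342350 in ≈ 0.922 in

AMC II — tabulated CN = 52 applies directly.
Max retention: S = 1000/52 − 10 = 120/13 in (≈ 9.231 in)
Ia = 0.2·(120/13) = 24/13 in ≈ 1.846 in
Since P=5.260 > Ia=1.846: effective rainfall P−Ia = 2219/650 in
Q: (2219/650)² ÷ (8219/650) = 4923961/5342350 in (≈ 0.922 in)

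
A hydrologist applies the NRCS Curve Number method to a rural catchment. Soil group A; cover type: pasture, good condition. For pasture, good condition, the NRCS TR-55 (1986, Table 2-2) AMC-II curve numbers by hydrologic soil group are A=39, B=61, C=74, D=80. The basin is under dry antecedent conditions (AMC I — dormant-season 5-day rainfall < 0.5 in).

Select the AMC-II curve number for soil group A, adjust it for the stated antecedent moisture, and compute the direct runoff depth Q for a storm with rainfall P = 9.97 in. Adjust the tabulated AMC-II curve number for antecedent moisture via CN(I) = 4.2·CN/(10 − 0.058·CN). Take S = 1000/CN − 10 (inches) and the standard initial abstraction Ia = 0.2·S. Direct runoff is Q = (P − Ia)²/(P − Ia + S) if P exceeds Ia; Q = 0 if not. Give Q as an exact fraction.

NRCS table: pasture, good condition, soil group A → CN(II) = 39
Adjust CN=39 to AMC I: 4.2·39/(10 − 0.058·39) → (819/5) ÷ (3869/500) = 81900/3869 ≈ 21.168
S = 1000/(81900/3869) − 10 = 30500/819 in ≈ 37.241 in
Ia = 0.2S: 0.2·37.241 = 7.448 in (exactly 6100/819)
Since P=9.970 > Ia=7.448: effective rainfall P−Ia = 206543/81900 in
Q: (206543/81900)² ÷ (3256543/81900) = 42660010849/266710871700 in (≈ 0.160 in)

Q = 42660010849/266710871700 in ≈ 0.160 in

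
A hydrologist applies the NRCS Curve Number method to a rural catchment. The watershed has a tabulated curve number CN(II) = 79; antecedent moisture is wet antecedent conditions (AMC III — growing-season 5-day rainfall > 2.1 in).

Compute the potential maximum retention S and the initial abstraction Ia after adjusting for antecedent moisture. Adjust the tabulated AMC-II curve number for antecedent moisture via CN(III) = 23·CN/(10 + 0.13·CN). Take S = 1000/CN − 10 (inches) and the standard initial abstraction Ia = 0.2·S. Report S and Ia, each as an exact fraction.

S = 2100/1817 in ≈ 1.156 in; Ia = 420/1817 in ≈ 0.231 in

Wet (AMC III): CN(III) = 23·79/(10 + 0.13·79) = 1817/(2027/100) = 181700/2027 ≈ 89.640
Max retention: S = 1000/(181700/2027) − 10 = 2100/1817 in (≈ 1.156 in)
Ia = 0.2S: 0.2·1.156 = 0.231 in (exactly 420/1817)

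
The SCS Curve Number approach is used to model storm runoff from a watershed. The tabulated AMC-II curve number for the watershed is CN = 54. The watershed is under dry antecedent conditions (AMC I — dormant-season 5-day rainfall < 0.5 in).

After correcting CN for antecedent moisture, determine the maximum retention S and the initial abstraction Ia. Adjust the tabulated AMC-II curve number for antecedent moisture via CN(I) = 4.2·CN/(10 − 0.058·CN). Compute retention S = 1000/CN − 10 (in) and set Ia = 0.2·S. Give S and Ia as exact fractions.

Adjust CN=54 to AMC I: 4.2·54/(10 − 0.058·54) → (1134/5) ÷ (1717/250) = 56700/1717 ≈ 33.023
S = 1000/(56700/1717) − 10 = 11500/567 in ≈ 20.282 in
Initial abstraction Ia = S/5 = (11500/567)/5 = 2300/567 ≈ 4.056 in

S = 11500/567 in ≈ 20.282 in; Ia = 2300/567 in ≈ 4.056 in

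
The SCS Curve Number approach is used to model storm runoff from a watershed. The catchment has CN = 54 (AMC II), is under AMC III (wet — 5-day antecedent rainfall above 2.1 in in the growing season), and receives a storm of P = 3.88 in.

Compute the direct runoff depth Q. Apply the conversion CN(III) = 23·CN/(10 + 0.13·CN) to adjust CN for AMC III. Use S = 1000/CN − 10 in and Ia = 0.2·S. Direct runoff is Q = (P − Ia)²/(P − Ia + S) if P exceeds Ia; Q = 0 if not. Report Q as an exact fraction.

Q = 4490161/3117825 in ≈ 1.440 in

CN(III) from CN(II)=54: (23·54)/(10 + 0.13·54) = 2700/37 ≈ 72.973
Max retention: S = 1000/(2700/37) − 10 = 100/27 in (≈ 3.704 in)
Initial abstraction Ia = S/5 = (100/27)/5 = 20/27 ≈ 0.741 in
Excess rainfall: 3.880 − 0.741 = 3.139 in; P > Ia so Q > 0
Q = (2119/675)²/((2119/675) + 100/27) = (4490161/455625)/(4619/675) = 4490161/3117825 in ≈ 1.440 in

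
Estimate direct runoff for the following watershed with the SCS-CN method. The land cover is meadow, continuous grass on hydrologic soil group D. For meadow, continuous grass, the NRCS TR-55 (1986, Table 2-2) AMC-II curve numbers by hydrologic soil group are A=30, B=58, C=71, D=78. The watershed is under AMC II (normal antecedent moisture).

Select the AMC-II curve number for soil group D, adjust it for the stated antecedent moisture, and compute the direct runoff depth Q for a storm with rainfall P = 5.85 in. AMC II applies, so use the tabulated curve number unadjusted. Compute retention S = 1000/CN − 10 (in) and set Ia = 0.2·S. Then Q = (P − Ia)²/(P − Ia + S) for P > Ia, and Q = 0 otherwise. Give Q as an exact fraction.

Q = 16999129/4931940 in ≈ 3.447 in

NRCS table: meadow, continuous grass, soil group D → CN(II) = 78
CN(II) = 78; AMC II needs no correction.
Retention S: 1000/CN − 10 with CN=78.000 → S = 110/39 ≈ 2.821 in
Initial abstraction Ia = S/5 = (110/39)/5 = 22/39 ≈ 0.564 in
Since P=5.850 > Ia=0.564: effective rainfall P−Ia = 4123/780 in
Q = (4123/780)²/((4123/780) + 110/39) = (16999129/608400)/(6323/780) = 16999129/4931940 in ≈ 3.447 in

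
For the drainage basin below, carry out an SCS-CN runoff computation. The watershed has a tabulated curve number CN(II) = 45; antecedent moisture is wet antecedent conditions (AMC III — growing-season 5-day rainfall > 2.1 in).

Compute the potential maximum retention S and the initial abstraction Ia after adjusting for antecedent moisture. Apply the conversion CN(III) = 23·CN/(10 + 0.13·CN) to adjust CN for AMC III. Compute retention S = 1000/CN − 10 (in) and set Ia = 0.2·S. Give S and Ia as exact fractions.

Adjust CN=45 to AMC III: 23·45/(10 + 0.13·45) → 1035 ÷ (317/20) = 20700/317 ≈ 65.300
Max retention: S = 1000/(20700/317) − 10 = 1100/207 in (≈ 5.314 in)
Initial abstraction Ia = S/5 = (1100/207)/5 = 220/207 ≈ 1.063 in

S = 1100/207 in ≈ 5.314 in; Ia = 220/207 in ≈ 1.063 in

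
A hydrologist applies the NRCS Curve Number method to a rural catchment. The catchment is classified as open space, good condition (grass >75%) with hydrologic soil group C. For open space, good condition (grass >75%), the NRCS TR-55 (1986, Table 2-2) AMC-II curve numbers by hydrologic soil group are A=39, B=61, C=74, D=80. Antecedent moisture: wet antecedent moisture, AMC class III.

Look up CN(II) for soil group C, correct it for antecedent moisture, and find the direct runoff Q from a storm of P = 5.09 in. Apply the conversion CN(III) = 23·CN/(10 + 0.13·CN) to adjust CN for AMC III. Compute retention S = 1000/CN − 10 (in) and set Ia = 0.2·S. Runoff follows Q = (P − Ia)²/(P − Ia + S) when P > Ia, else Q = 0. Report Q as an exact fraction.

Q = 165778451281/45712230900 in ≈ 3.627 in

NRCS table: open space, good condition (grass >75%), soil group C → CN(II) = 74
CN(III) from CN(II)=74: (23·74)/(10 + 0.13·74) = 85100/981 ≈ 86.748
Max retention: S = 1000/(85100/981) − 10 = 1300/851 in (≈ 1.528 in)
Initial abstraction Ia = S/5 = (1300/851)/5 = 260/851 ≈ 0.306 in
Excess rainfall: 5.090 − 0.306 = 4.784 in; P > Ia so Q > 0
Runoff Q = (P−Ia)²/(P−Ia+S) = (4.784)²/(4.784+1.528) = 165778451281/45712230900 ≈ 3.627 in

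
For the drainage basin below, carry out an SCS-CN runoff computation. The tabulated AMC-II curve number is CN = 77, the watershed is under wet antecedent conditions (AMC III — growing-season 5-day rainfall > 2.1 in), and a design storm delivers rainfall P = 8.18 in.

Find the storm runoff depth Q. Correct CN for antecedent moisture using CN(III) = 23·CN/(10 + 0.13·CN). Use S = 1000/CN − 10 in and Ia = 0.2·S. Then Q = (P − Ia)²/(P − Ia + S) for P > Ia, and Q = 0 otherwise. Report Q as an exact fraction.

Q = 929823049/136648050 in ≈ 6.805 in

CN(III) from CN(II)=77: (23·77)/(10 + 0.13·77) = 7700/87 ≈ 88.506
S = 1000/(7700/87) − 10 = 100/77 in ≈ 1.299 in
Ia = 0.2S: 0.2·1.299 = 0.260 in (exactly 20/77)
Excess rainfall: 8.180 − 0.260 = 7.920 in; P > Ia so Q > 0
Q: (30493/3850)² ÷ (35493/3850) = 929823049/136648050 in (≈ 6.805 in)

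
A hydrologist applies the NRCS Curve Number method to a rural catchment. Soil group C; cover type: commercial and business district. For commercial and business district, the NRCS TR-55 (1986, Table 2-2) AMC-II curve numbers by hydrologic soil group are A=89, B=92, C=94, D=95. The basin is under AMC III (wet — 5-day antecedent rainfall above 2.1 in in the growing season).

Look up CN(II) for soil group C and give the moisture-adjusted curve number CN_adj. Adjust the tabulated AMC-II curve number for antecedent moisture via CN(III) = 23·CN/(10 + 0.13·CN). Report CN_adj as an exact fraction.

NRCS table: commercial and business district, soil group C → CN(II) = 94
Wet (AMC III): CN(III) = 23·94/(10 + 0.13·94) = 2162/(1111/50) = 108100/1111 ≈ 97.300

CN_adj = 108100/1111 ≈ 97.300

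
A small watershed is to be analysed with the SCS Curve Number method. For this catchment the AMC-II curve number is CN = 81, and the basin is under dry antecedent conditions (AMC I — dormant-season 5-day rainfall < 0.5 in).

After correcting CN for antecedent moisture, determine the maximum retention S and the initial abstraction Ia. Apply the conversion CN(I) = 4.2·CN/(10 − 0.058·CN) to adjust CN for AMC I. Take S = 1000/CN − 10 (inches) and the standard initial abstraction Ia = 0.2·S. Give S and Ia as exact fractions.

S = 9500/1701 in ≈ 5.585 in; Ia = 1900/1701 in ≈ 1.117 in

Adjust CN=81 to AMC I: 4.2·81/(10 − 0.058·81) → (1701/5) ÷ (2651/500) = 170100/2651 ≈ 64.164
Retention S: 1000/CN − 10 with CN=64.164 → S = 9500/1701 ≈ 5.585 in
Ia = 0.2S: 0.2·5.585 = 1.117 in (exactly 1900/1701)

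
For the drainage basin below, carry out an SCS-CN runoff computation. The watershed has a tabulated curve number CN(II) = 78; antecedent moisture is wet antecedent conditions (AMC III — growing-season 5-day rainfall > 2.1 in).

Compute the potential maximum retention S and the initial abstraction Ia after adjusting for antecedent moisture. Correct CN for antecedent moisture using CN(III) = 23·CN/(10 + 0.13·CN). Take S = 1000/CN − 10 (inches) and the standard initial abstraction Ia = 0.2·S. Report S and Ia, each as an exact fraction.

S = 1100/897 in ≈ 1.226 in; Ia = 220/897 in ≈ 0.245 in

Adjust CN=78 to AMC III: 23·78/(10 + 0.13·78) → 1794 ÷ (1007/50) = 89700/1007 ≈ 89.076
Max retention: S = 1000/(89700/1007) − 10 = 1100/897 in (≈ 1.226 in)
Ia = 0.2S: 0.2·1.226 = 0.245 in (exactly 220/897)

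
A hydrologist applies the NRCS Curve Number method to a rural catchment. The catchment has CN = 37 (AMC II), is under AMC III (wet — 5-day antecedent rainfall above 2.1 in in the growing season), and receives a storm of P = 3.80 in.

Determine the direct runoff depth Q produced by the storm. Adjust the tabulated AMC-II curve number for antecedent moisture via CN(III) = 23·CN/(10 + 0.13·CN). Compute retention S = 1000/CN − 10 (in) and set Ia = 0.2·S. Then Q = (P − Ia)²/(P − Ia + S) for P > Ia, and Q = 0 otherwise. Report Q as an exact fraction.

Q = 97397161/176025095 in ≈ 0.553 in

Adjust CN=37 to AMC III: 23·37/(10 + 0.13·37) → 851 ÷ (1481/100) = 85100/1481 ≈ 57.461
Retention S: 1000/CN − 10 with CN=57.461 → S = 6300/851 ≈ 7.403 in
Initial abstraction Ia = S/5 = (6300/851)/5 = 1260/851 ≈ 1.481 in
Since P=3.800 > Ia=1.481: effective rainfall P−Ia = 9869/4255 in
Q: (9869/4255)² ÷ (41369/4255) = 97397161/176025095 in (≈ 0.553 in)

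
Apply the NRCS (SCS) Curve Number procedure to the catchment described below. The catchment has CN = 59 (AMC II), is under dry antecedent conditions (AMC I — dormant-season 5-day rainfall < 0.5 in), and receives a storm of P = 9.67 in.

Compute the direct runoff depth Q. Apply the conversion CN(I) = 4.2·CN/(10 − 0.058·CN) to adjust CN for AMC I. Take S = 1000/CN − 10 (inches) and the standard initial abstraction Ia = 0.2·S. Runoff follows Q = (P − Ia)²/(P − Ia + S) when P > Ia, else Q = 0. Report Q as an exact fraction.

Q = 621122100769/351642200700 in ≈ 1.766 in

CN(I) from CN(II)=59: (4.2·59)/(10 − 0.058·59) = 123900/3289 ≈ 37.671
Retention S: 1000/CN − 10 with CN=37.671 → S = 20500/1239 ≈ 16.546 in
Ia = 0.2S: 0.2·16.546 = 3.309 in (exactly 4100/1239)
Excess rainfall: 9.670 − 3.309 = 6.361 in; P > Ia so Q > 0
Q = (788113/123900)²/((788113/123900) + 20500/1239) = (621122100769/15351210000)/(2838113/123900) = 621122100769/351642200700 in ≈ 1.766 in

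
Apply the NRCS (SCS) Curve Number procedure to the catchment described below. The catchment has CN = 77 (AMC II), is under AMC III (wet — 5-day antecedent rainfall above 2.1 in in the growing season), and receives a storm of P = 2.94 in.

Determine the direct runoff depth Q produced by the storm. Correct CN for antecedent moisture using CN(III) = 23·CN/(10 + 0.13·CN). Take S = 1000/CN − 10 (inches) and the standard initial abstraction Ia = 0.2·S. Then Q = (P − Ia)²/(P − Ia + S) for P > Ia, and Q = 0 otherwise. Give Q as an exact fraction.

CN(III) from CN(II)=77: (23·77)/(10 + 0.13·77) = 7700/87 ≈ 88.506
S = 1000/(7700/87) − 10 = 100/77 in ≈ 1.299 in
Initial abstraction Ia = S/5 = (100/77)/5 = 20/77 ≈ 0.260 in
Excess rainfall: 2.940 − 0.260 = 2.680 in; P > Ia so Q > 0
Runoff Q = (P−Ia)²/(P−Ia+S) = (2.680)²/(2.680+1.299) = 106481761/58978150 ≈ 1.805 in

Q = 106481761/58978150 in ≈ 1.805 in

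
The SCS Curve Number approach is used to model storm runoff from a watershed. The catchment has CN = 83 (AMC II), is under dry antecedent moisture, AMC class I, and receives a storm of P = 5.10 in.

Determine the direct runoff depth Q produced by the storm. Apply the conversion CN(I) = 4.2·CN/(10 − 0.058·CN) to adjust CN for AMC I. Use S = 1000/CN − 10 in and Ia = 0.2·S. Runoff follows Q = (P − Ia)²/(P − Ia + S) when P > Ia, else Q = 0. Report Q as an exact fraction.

Q = 304035497/160861470 in ≈ 1.890 in

Dry (AMC I): CN(I) = 4.2·83/(10 − 0.058·83) = (1743/5)/(2593/500) = 174300/2593 ≈ 67.219
Retention S: 1000/CN − 10 with CN=67.219 → S = 8500/1743 ≈ 4.877 in
Ia = 0.2·(8500/1743) = 1700/1743 in ≈ 0.975 in
P − Ia = 5.100 − 0.975 = 71893/17430 ≈ 4.125 in (> 0, runoff occurs)
Runoff Q = (P−Ia)²/(P−Ia+S) = (4.125)²/(4.125+4.877) = 304035497/160861470 ≈ 1.890 in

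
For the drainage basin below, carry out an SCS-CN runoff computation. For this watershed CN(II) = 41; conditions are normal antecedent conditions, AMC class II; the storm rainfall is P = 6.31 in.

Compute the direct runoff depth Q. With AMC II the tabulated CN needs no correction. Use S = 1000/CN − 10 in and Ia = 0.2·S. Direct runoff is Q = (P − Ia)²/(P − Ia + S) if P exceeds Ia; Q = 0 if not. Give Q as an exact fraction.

Q = 197993041/299591100 in ≈ 0.661 in

Average conditions: CN = 41 (no AMC adjustment).
Max retention: S = 1000/41 − 10 = 590/41 in (≈ 14.390 in)
Ia = 0.2S: 0.2·14.390 = 2.878 in (exactly 118/41)
Since P=6.310 > Ia=2.878: effective rainfall P−Ia = 14071/4100 in
Q = (14071/4100)²/((14071/4100) + 590/41) = (197993041/16810000)/(73071/4100) = 197993041/299591100 in ≈ 0.661 in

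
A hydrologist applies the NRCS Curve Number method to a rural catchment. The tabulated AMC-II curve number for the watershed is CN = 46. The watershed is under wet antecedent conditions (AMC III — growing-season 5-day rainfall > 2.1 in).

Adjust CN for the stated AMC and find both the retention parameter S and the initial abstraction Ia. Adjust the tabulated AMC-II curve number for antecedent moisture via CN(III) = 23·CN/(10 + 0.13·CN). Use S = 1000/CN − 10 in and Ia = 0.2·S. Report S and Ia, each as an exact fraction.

S = 2700/529 in ≈ 5.104 in; Ia = 540/529 in ≈ 1.021 in

CN(III) from CN(II)=46: (23·46)/(10 + 0.13·46) = 52900/799 ≈ 66.208
Max retention: S = 1000/(52900/799) − 10 = 2700/529 in (≈ 5.104 in)
Ia = 0.2·(2700/529) = 540/529 in ≈ 1.021 in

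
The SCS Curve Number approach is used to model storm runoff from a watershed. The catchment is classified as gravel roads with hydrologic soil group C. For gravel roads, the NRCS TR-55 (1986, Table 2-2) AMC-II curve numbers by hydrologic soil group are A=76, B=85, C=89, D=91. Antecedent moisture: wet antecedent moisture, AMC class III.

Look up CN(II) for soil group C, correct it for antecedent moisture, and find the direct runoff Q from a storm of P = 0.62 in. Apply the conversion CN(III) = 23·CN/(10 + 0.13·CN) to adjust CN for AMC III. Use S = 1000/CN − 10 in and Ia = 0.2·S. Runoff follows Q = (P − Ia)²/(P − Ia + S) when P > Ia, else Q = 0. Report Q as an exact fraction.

Q = 2751736849/10998223950 in ≈ 0.250 in

NRCS table: gravel roads, soil group C → CN(II) = 89
CN(III) from CN(II)=89: (23·89)/(10 + 0.13·89) = 204700/2157 ≈ 94.900
Max retention: S = 1000/(204700/2157) − 10 = 1100/2047 in (≈ 0.537 in)
Ia = 0.2S: 0.2·0.537 = 0.107 in (exactly 220/2047)
Since P=0.620 > Ia=0.107: effective rainfall P−Ia = 52457/102350 in
Runoff Q = (P−Ia)²/(P−Ia+S) = (0.513)²/(0.513+0.537) = 2751736849/10998223950 ≈ 0.250 in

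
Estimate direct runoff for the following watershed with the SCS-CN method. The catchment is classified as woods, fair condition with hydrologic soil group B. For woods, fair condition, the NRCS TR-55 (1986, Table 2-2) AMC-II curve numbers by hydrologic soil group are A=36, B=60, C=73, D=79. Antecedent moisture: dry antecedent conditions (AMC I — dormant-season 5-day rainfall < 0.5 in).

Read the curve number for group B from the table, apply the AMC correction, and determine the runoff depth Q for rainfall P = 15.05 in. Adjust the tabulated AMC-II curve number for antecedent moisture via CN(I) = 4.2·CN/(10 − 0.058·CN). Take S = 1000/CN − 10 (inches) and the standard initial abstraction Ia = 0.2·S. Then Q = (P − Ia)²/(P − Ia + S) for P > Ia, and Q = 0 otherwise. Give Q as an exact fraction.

NRCS table: woods, fair condition, soil group B → CN(II) = 60
Adjust CN=60 to AMC I: 4.2·60/(10 − 0.058·60) → 252 ÷ (163/25) = 6300/163 ≈ 38.650
S = 1000/(6300/163) − 10 = 1000/63 in ≈ 15.873 in
Ia = 0.2·(1000/63) = 200/63 in ≈ 3.175 in
Since P=15.050 > Ia=3.175: effective rainfall P−Ia = 14963/1260 in
Q: (14963/1260)² ÷ (34963/1260) = 223891369/44053380 in (≈ 5.082 in)

Q = 223891369/44053380 in ≈ 5.082 in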